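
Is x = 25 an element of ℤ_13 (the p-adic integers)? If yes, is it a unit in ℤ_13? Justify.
x ∈ ℤ_13^× (unit); v_13(x) = 0

ℤ_13 = {x ∈ ℚ_13 : v_13(x) ≥ 0} and ℤ_13^× = {x ∈ ℤ_13 : v_13(x) = 0}. Here v_13(25) = v_13(num) − v_13(den) = 0; compare against these criteria.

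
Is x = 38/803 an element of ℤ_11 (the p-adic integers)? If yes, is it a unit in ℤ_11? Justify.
x ∉ ℤ_11 (v_11(x) = -1 < 0)

ℤ_11 = {x ∈ ℚ_11 : v_11(x) ≥ 0} and ℤ_11^× = {x ∈ ℤ_11 : v_11(x) = 0}. Here v_11(38/803) = v_11(num) − v_11(den) = -1; compare against these criteria.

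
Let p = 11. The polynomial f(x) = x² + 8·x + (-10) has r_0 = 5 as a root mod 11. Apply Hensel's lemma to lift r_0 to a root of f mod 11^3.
r_2 = 412 (mod 1331)

Hensel: r_{i+1} = r_i − f(r_i)·(f′(r_i))^{-1} mod 11^{i+2}, f′(x) = 2x + 8. Iterate:
  r_0 = 5 (mod 11)
  r_1 = 49 (mod 121)
  r_2 = 412 (mod 1331)
Final: r = 412 satisfies f(r) ≡ 0 mod 11^3.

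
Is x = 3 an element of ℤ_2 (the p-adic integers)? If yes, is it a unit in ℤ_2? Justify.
x ∈ ℤ_2^× (unit); v_2(x) = 0

ℤ_2 = {x ∈ ℚ_2 : v_2(x) ≥ 0} and ℤ_2^× = {x ∈ ℤ_2 : v_2(x) = 0}. Here v_2(3) = v_2(num) − v_2(den) = 0; compare against these criteria.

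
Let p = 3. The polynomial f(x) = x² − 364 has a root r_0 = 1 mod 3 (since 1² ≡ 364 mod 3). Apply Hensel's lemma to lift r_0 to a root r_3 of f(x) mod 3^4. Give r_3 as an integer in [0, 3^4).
r_3 = 70 (mod 81)

Hensel's recurrence: r_{i+1} = r_i − f(r_i)·(f′(r_i))^{-1} mod 3^{i+2}, with f′(x) = 2x. Iterate:
  r_0 = 1 (mod 3)
  r_1 = 7 (mod 9)
  r_2 = 16 (mod 27)
  r_3 = 70 (mod 81)
Final: r_3 = 70, and one checks f(r_3) ≡ 0 mod 3^4.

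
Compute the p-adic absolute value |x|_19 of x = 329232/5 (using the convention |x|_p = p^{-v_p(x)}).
|329232/5|_19 = 1/6859

Step 1 — compute v_19(x) by factoring powers of 19 out of the numerator and denominator: v_19(329232/5) = 3. Step 2 — apply |x|_p = p^{-v_p(x)} = 19^{-3} = 1/6859.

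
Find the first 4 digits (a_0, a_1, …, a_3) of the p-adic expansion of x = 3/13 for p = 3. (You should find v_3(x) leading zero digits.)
(a_0, …, a_3) = (0, 1, 2, 2)

v_3(3/13) = 1, so a_0 = ... = a_0 = 0. Factor out: x = 3^1 · u with u = 1/13 a unit in ℤ_3. Expand u iteratively via a_{v+i} = u_i mod 3, u_{i+1} = (u_i − a_{v+i})/3:
  u_0 = 1/13;  a_1 = 1;  u_1 = (u_0 − 1)/3 = -4/13
  u_1 = -4/13;  a_2 = 2;  u_2 = (u_1 − 2)/3 = -10/13
  u_2 = -10/13;  a_3 = 2;  u_3 = (u_2 − 2)/3 = -12/13
Digits: (0, 1, 2, 2).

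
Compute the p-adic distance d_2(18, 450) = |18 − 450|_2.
d_2(18, 450) = 1/16

Step 1 — x − y = 18 − 450 = -432. Step 2 — v_2(-432) = 4 (factor: -432 = −(2^4 · 27); the sign does not affect v_p). Step 3 — |x − y|_2 = 2^{-4} = 1/16.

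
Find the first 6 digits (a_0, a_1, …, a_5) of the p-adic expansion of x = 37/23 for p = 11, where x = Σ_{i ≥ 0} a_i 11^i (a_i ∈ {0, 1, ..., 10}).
(a_0, …, a_5) = (4, 6, 9, 2, 5, 0)

v_11(37/23) = 0 (numerator and denominator both coprime to 11), so x ∈ ℤ_11^×. Compute digits iteratively via a_i = x_i mod 11, x_{i+1} = (x_i − a_i)/11, with x_0 = x:
  x_0 = 37/23;  a_0 = 4;  x_1 = (x_0 − 4)/11 = -5/23
  x_1 = -5/23;  a_1 = 6;  x_2 = (x_1 − 6)/11 = -13/23
  x_2 = -13/23;  a_2 = 9;  x_3 = (x_2 − 9)/11 = -20/23
  x_3 = -20/23;  a_3 = 2;  x_4 = (x_3 − 2)/11 = -6/23
  x_4 = -6/23;  a_4 = 5;  x_5 = (x_4 − 5)/11 = -11/23
  x_5 = -11/23;  a_5 = 0;  x_6 = (x_5 − 0)/11 = -1/23
Digits: (4, 6, 9, 2, 5, 0).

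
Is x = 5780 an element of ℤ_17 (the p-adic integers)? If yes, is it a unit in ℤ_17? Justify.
x ∈ ℤ_17 but not a unit; v_17(x) = 2 > 0

ℤ_17 = {x ∈ ℚ_17 : v_17(x) ≥ 0} and ℤ_17^× = {x ∈ ℤ_17 : v_17(x) = 0}. Here v_17(5780) = v_17(num) − v_17(den) = 2; compare against these criteria.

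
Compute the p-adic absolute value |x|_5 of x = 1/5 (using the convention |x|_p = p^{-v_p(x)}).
|1/5|_5 = 5

Step 1 — compute v_5(x) by factoring powers of 5 out of the numerator and denominator: v_5(1/5) = -1. Step 2 — apply |x|_p = p^{-v_p(x)} = 5^{1} = 5.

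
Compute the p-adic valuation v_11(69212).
v_11(69212) = 3

v_11(n) is the largest exponent k such that 11^k divides n. Factor out: 69212 = 11^3 · 52. (Sign doesn't affect v_p.) So v_11(69212) = 3.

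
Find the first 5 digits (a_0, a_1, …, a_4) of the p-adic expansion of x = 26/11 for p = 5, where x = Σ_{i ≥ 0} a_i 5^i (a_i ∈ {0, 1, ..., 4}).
(a_0, …, a_4) = (1, 3, 4, 0, 3)

v_5(26/11) = 0 (numerator and denominator both coprime to 5), so x ∈ ℤ_5^×. Compute digits iteratively via a_i = x_i mod 5, x_{i+1} = (x_i − a_i)/5, with x_0 = x:
  x_0 = 26/11;  a_0 = 1;  x_1 = (x_0 − 1)/5 = 3/11
  x_1 = 3/11;  a_1 = 3;  x_2 = (x_1 − 3)/5 = -6/11
  x_2 = -6/11;  a_2 = 4;  x_3 = (x_2 − 4)/5 = -10/11
  x_3 = -10/11;  a_3 = 0;  x_4 = (x_3 − 0)/5 = -2/11
  x_4 = -2/11;  a_4 = 3;  x_5 = (x_4 − 3)/5 = -7/11
Digits: (1, 3, 4, 0, 3).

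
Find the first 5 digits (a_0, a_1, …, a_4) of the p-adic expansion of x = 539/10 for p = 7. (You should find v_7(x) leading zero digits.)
(a_0, …, a_4) = (0, 0, 6, 0, 2)

v_7(539/10) = 2, so a_0 = ... = a_1 = 0. Factor out: x = 7^2 · u with u = 11/10 a unit in ℤ_7. Expand u iteratively via a_{v+i} = u_i mod 7, u_{i+1} = (u_i − a_{v+i})/7:
  u_0 = 11/10;  a_2 = 6;  u_1 = (u_0 − 6)/7 = -7/10
  u_1 = -7/10;  a_3 = 0;  u_2 = (u_1 − 0)/7 = -1/10
  u_2 = -1/10;  a_4 = 2;  u_3 = (u_2 − 2)/7 = -3/10
Digits: (0, 0, 6, 0, 2).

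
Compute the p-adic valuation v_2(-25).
v_2(-25) = 0

v_2(n) is the largest exponent k such that 2^k divides n. Factor out: -25 = -2^0 · 25. (Sign doesn't affect v_p.) So v_2(-25) = 0.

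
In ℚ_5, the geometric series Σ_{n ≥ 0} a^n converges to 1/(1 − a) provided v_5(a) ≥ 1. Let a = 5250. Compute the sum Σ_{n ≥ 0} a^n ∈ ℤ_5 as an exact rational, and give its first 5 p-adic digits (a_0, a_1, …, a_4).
Σ a^n = 1/(1 − a) = -1/5249;  first 5 digits = (1, 0, 0, 2, 3)

v_5(a) = 3 ≥ 1, so the series converges in ℤ_5 to 1/(1 − a) = 1/(1 − 5250) = -1/5249. Expand this rational in ℤ_5: compute digits iteratively via d_i = x_i mod 5, x_{i+1} = (x_i − d_i)/5. The first 5 digits are (1, 0, 0, 2, 3).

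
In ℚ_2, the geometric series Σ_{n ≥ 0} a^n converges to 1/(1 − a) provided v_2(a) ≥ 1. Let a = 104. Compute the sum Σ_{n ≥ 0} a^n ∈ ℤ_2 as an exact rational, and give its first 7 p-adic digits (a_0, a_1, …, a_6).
Σ a^n = 1/(1 − a) = -1/103;  first 7 digits = (1, 0, 0, 1, 0, 1, 0)

v_2(a) = 3 ≥ 1, so the series converges in ℤ_2 to 1/(1 − a) = 1/(1 − 104) = -1/103. Expand this rational in ℤ_2: compute digits iteratively via d_i = x_i mod 2, x_{i+1} = (x_i − d_i)/2. The first 7 digits are (1, 0, 0, 1, 0, 1, 0).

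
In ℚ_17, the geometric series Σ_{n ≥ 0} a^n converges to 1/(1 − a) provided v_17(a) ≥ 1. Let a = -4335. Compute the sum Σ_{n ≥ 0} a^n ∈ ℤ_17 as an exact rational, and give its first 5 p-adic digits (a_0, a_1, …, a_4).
Σ a^n = 1/(1 − a) = 1/4336;  first 5 digits = (1, 0, 2, 16, 3)

v_17(a) = 2 ≥ 1, so the series converges in ℤ_17 to 1/(1 − a) = 1/(1 − (-4335)) = 1/4336. Expand this rational in ℤ_17: compute digits iteratively via d_i = x_i mod 17, x_{i+1} = (x_i − d_i)/17. The first 5 digits are (1, 0, 2, 16, 3).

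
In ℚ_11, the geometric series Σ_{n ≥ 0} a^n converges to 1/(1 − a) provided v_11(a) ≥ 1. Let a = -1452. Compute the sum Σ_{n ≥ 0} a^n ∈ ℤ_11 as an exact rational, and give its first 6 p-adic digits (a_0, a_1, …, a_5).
Σ a^n = 1/(1 − a) = 1/1453;  first 6 digits = (1, 0, 10, 9, 0, 2)

v_11(a) = 2 ≥ 1, so the series converges in ℤ_11 to 1/(1 − a) = 1/(1 − (-1452)) = 1/1453. Expand this rational in ℤ_11: compute digits iteratively via d_i = x_i mod 11, x_{i+1} = (x_i − d_i)/11. The first 6 digits are (1, 0, 10, 9, 0, 2).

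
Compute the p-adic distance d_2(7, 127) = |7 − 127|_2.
d_2(7, 127) = 1/8

Step 1 — x − y = 7 − 127 = -120. Step 2 — v_2(-120) = 3 (factor: -120 = −(2^3 · 15); the sign does not affect v_p). Step 3 — |x − y|_2 = 2^{-3} = 1/8.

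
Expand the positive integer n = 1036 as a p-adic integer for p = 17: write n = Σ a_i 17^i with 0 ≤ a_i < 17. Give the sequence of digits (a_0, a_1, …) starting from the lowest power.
(a_0, a_1, …) = (16, 9, 3)

Repeated division by 17 gives the digits low-to-high: 1036 = 16 + 9·17^1 + 3·17^2. Digit sequence: (16, 9, 3).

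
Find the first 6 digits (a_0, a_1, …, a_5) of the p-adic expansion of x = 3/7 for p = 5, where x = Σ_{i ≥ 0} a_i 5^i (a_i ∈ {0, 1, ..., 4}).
(a_0, …, a_5) = (4, 0, 2, 1, 4, 2)

v_5(3/7) = 0 (numerator and denominator both coprime to 5), so x ∈ ℤ_5^×. Compute digits iteratively via a_i = x_i mod 5, x_{i+1} = (x_i − a_i)/5, with x_0 = x:
  x_0 = 3/7;  a_0 = 4;  x_1 = (x_0 − 4)/5 = -5/7
  x_1 = -5/7;  a_1 = 0;  x_2 = (x_1 − 0)/5 = -1/7
  x_2 = -1/7;  a_2 = 2;  x_3 = (x_2 − 2)/5 = -3/7
  x_3 = -3/7;  a_3 = 1;  x_4 = (x_3 − 1)/5 = -2/7
  x_4 = -2/7;  a_4 = 4;  x_5 = (x_4 − 4)/5 = -6/7
  x_5 = -6/7;  a_5 = 2;  x_6 = (x_5 − 2)/5 = -4/7
Digits: (4, 0, 2, 1, 4, 2).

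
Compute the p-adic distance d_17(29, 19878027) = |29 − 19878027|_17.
d_17(29, 19878027) = 1/1419857

Step 1 — x − y = 29 − 19878027 = -19877998. Step 2 — v_17(-19877998) = 5 (factor: -19877998 = −(17^5 · 14); the sign does not affect v_p). Step 3 — |x − y|_17 = 17^{-5} = 1/1419857.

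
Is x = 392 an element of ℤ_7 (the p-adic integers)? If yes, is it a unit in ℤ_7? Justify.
x ∈ ℤ_7 but not a unit; v_7(x) = 2 > 0

ℤ_7 = {x ∈ ℚ_7 : v_7(x) ≥ 0} and ℤ_7^× = {x ∈ ℤ_7 : v_7(x) = 0}. Here v_7(392) = v_7(num) − v_7(den) = 2; compare against these criteria.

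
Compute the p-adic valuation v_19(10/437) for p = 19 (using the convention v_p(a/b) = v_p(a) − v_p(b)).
v_19(10/437) = -1

Factor powers of 19 from the numerator and denominator of the reduced fraction: 10 = 19^0 · 10 and 437 = 19^1 · 23. Apply v_p(a/b) = v_p(a) − v_p(b): v_19(10/437) = 0 − 1 = -1.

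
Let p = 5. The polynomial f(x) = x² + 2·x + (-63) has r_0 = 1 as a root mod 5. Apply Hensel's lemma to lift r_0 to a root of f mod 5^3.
r_2 = 116 (mod 125)

Hensel: r_{i+1} = r_i − f(r_i)·(f′(r_i))^{-1} mod 5^{i+2}, f′(x) = 2x + 2. Iterate:
  r_0 = 1 (mod 5)
  r_1 = 16 (mod 25)
  r_2 = 116 (mod 125)
Final: r = 116 satisfies f(r) ≡ 0 mod 5^3.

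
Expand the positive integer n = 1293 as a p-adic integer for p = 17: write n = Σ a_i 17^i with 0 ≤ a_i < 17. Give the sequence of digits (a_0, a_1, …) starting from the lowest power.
(a_0, a_1, …) = (1, 8, 4)

Repeated division by 17 gives the digits low-to-high: 1293 = 1 + 8·17^1 + 4·17^2. Digit sequence: (1, 8, 4).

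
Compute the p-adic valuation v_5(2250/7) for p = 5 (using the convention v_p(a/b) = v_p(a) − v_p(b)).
v_5(2250/7) = 3

Factor powers of 5 from the numerator and denominator of the reduced fraction: 2250 = 5^3 · 18 and 7 = 5^0 · 7. Apply v_p(a/b) = v_p(a) − v_p(b): v_5(2250/7) = 3 − 0 = 3.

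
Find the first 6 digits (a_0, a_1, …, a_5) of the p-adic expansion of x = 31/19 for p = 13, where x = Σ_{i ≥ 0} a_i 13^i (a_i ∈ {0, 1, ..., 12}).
(a_0, …, a_5) = (3, 4, 12, 10, 6, 7)

v_13(31/19) = 0 (numerator and denominator both coprime to 13), so x ∈ ℤ_13^×. Compute digits iteratively via a_i = x_i mod 13, x_{i+1} = (x_i − a_i)/13, with x_0 = x:
  x_0 = 31/19;  a_0 = 3;  x_1 = (x_0 − 3)/13 = -2/19
  x_1 = -2/19;  a_1 = 4;  x_2 = (x_1 − 4)/13 = -6/19
  x_2 = -6/19;  a_2 = 12;  x_3 = (x_2 − 12)/13 = -18/19
  x_3 = -18/19;  a_3 = 10;  x_4 = (x_3 − 10)/13 = -16/19
  x_4 = -16/19;  a_4 = 6;  x_5 = (x_4 − 6)/13 = -10/19
  x_5 = -10/19;  a_5 = 7;  x_6 = (x_5 − 7)/13 = -11/19
Digits: (3, 4, 12, 10, 6, 7).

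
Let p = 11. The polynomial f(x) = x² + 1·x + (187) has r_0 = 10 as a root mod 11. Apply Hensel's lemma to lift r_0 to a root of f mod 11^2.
r_1 = 65 (mod 121)

Hensel: r_{i+1} = r_i − f(r_i)·(f′(r_i))^{-1} mod 11^{i+2}, f′(x) = 2x + 1. Iterate:
  r_0 = 10 (mod 11)
  r_1 = 65 (mod 121)
Final: r = 65 satisfies f(r) ≡ 0 mod 11^2.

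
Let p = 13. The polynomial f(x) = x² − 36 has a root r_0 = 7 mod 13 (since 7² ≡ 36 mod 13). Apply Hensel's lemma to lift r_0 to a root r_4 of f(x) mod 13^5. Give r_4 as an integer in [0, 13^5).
r_4 = 371287 (mod 371293)

Hensel's recurrence: r_{i+1} = r_i − f(r_i)·(f′(r_i))^{-1} mod 13^{i+2}, with f′(x) = 2x. Iterate:
  r_0 = 7 (mod 13)
  r_1 = 163 (mod 169)
  r_2 = 2191 (mod 2197)
  r_3 = 28555 (mod 28561)
  r_4 = 371287 (mod 371293)
Final: r_4 = 371287, and one checks f(r_4) ≡ 0 mod 13^5.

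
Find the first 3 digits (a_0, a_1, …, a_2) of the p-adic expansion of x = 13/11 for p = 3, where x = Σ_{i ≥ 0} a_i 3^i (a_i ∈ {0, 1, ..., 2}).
(a_0, …, a_2) = (2, 0, 1)

v_3(13/11) = 0 (numerator and denominator both coprime to 3), so x ∈ ℤ_3^×. Compute digits iteratively via a_i = x_i mod 3, x_{i+1} = (x_i − a_i)/3, with x_0 = x:
  x_0 = 13/11;  a_0 = 2;  x_1 = (x_0 − 2)/3 = -3/11
  x_1 = -3/11;  a_1 = 0;  x_2 = (x_1 − 0)/3 = -1/11
  x_2 = -1/11;  a_2 = 1;  x_3 = (x_2 − 1)/3 = -4/11
Digits: (2, 0, 1).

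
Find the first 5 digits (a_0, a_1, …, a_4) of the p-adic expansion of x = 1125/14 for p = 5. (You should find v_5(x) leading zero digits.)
(a_0, …, a_4) = (0, 0, 0, 1, 1)

v_5(1125/14) = 3, so a_0 = ... = a_2 = 0. Factor out: x = 5^3 · u with u = 9/14 a unit in ℤ_5. Expand u iteratively via a_{v+i} = u_i mod 5, u_{i+1} = (u_i − a_{v+i})/5:
  u_0 = 9/14;  a_3 = 1;  u_1 = (u_0 − 1)/5 = -1/14
  u_1 = -1/14;  a_4 = 1;  u_2 = (u_1 − 1)/5 = -3/14
Digits: (0, 0, 0, 1, 1).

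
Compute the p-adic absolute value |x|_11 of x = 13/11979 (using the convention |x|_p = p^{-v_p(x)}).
|13/11979|_11 = 1331

Step 1 — compute v_11(x) by factoring powers of 11 out of the numerator and denominator: v_11(13/11979) = -3. Step 2 — apply |x|_p = p^{-v_p(x)} = 11^{3} = 1331.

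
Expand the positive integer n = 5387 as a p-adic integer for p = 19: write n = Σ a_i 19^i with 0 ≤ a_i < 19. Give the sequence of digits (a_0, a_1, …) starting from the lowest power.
(a_0, a_1, …) = (10, 17, 14)

Repeated division by 19 gives the digits low-to-high: 5387 = 10 + 17·19^1 + 14·19^2. Digit sequence: (10, 17, 14).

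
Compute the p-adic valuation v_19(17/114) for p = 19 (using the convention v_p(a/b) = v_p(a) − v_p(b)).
v_19(17/114) = -1

Factor powers of 19 from the numerator and denominator of the reduced fraction: 17 = 19^0 · 17 and 114 = 19^1 · 6. Apply v_p(a/b) = v_p(a) − v_p(b): v_19(17/114) = 0 − 1 = -1.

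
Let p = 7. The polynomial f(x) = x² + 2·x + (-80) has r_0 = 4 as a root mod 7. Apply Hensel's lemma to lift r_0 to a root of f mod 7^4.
r_3 = 2391 (mod 2401)

Hensel: r_{i+1} = r_i − f(r_i)·(f′(r_i))^{-1} mod 7^{i+2}, f′(x) = 2x + 2. Iterate:
  r_0 = 4 (mod 7)
  r_1 = 39 (mod 49)
  r_2 = 333 (mod 343)
  r_3 = 2391 (mod 2401)
Final: r = 2391 satisfies f(r) ≡ 0 mod 7^4.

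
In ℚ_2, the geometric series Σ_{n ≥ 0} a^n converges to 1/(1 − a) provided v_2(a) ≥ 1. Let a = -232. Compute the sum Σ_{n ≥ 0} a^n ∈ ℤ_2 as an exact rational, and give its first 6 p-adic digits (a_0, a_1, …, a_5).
Σ a^n = 1/(1 − a) = 1/233;  first 6 digits = (1, 0, 0, 1, 1, 0)

v_2(a) = 3 ≥ 1, so the series converges in ℤ_2 to 1/(1 − a) = 1/(1 − (-232)) = 1/233. Expand this rational in ℤ_2: compute digits iteratively via d_i = x_i mod 2, x_{i+1} = (x_i − d_i)/2. The first 6 digits are (1, 0, 0, 1, 1, 0).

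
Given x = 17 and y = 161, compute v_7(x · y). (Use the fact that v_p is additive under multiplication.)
v_7(2737) = 1

v_p(x) = 0 (factor: 17 = 7^0 · 17); v_p(y) = 1 (factor: 161 = 7^1 · 23). Additivity: v_p(xy) = v_p(x) + v_p(y) = 0 + 1 = 1. (Direct check: xy = 2737 = 7^1 · (391).)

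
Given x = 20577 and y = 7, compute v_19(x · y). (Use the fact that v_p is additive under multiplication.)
v_19(144039) = 3

v_p(x) = 3 (factor: 20577 = 19^3 · 3); v_p(y) = 0 (factor: 7 = 19^0 · 7). Additivity: v_p(xy) = v_p(x) + v_p(y) = 3 + 0 = 3. (Direct check: xy = 144039 = 19^3 · (21).)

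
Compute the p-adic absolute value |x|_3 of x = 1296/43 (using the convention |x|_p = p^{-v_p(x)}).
|1296/43|_3 = 1/81

Step 1 — compute v_3(x) by factoring powers of 3 out of the numerator and denominator: v_3(1296/43) = 4. Step 2 — apply |x|_p = p^{-v_p(x)} = 3^{-4} = 1/81.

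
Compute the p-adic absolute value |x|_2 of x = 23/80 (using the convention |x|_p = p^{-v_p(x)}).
|23/80|_2 = 16

Step 1 — compute v_2(x) by factoring powers of 2 out of the numerator and denominator: v_2(23/80) = -4. Step 2 — apply |x|_p = p^{-v_p(x)} = 2^{4} = 16.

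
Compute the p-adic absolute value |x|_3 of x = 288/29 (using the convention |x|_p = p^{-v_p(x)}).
|288/29|_3 = 1/9

Step 1 — compute v_3(x) by factoring powers of 3 out of the numerator and denominator: v_3(288/29) = 2. Step 2 — apply |x|_p = p^{-v_p(x)} = 3^{-2} = 1/9.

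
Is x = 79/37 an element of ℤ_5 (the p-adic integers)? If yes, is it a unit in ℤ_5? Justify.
x ∈ ℤ_5^× (unit); v_5(x) = 0

ℤ_5 = {x ∈ ℚ_5 : v_5(x) ≥ 0} and ℤ_5^× = {x ∈ ℤ_5 : v_5(x) = 0}. Here v_5(79/37) = v_5(num) − v_5(den) = 0; compare against these criteria.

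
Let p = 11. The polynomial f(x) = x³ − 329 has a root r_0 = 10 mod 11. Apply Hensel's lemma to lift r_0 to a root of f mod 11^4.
r_3 = 230 (mod 14641)

Hensel: r_{i+1} = r_i − f(r_i)/f′(r_i) mod 11^{i+2}, where f′(x) = 3x². Iterate:
  r_0 = 10 (mod 11)
  r_1 = 109 (mod 121)
  r_2 = 230 (mod 1331)
  r_3 = 230 (mod 14641)
Final: r = 230 with f(r) ≡ 0 mod 11^4.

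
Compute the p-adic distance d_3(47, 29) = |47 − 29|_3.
d_3(47, 29) = 1/9

Step 1 — x − y = 47 − 29 = 18. Step 2 — v_3(18) = 2 (factor: 18 = (3^2 · 2); the sign does not affect v_p). Step 3 — |x − y|_3 = 3^{-2} = 1/9.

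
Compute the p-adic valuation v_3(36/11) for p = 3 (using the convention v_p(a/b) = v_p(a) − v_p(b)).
v_3(36/11) = 2

Factor powers of 3 from the numerator and denominator of the reduced fraction: 36 = 3^2 · 4 and 11 = 3^0 · 11. Apply v_p(a/b) = v_p(a) − v_p(b): v_3(36/11) = 2 − 0 = 2.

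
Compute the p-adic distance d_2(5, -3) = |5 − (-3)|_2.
d_2(5, -3) = 1/8

Step 1 — x − y = 5 − (-3) = 8. Step 2 — v_2(8) = 3 (factor: 8 = (2^3 · 1); the sign does not affect v_p). Step 3 — |x − y|_2 = 2^{-3} = 1/8.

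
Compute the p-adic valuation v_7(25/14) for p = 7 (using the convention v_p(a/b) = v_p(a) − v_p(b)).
v_7(25/14) = -1

Factor powers of 7 from the numerator and denominator of the reduced fraction: 25 = 7^0 · 25 and 14 = 7^1 · 2. Apply v_p(a/b) = v_p(a) − v_p(b): v_7(25/14) = 0 − 1 = -1.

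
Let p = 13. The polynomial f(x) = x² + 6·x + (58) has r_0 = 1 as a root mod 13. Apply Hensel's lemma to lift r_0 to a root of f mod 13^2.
r_1 = 14 (mod 169)

Hensel: r_{i+1} = r_i − f(r_i)·(f′(r_i))^{-1} mod 13^{i+2}, f′(x) = 2x + 6. Iterate:
  r_0 = 1 (mod 13)
  r_1 = 14 (mod 169)
Final: r = 14 satisfies f(r) ≡ 0 mod 13^2.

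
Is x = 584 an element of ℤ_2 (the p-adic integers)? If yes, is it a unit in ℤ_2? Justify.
x ∈ ℤ_2 but not a unit; v_2(x) = 3 > 0

ℤ_2 = {x ∈ ℚ_2 : v_2(x) ≥ 0} and ℤ_2^× = {x ∈ ℤ_2 : v_2(x) = 0}. Here v_2(584) = v_2(num) − v_2(den) = 3; compare against these criteria.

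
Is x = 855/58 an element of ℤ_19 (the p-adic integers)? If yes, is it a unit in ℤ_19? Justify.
x ∈ ℤ_19 but not a unit; v_19(x) = 1 > 0

ℤ_19 = {x ∈ ℚ_19 : v_19(x) ≥ 0} and ℤ_19^× = {x ∈ ℤ_19 : v_19(x) = 0}. Here v_19(855/58) = v_19(num) − v_19(den) = 1; compare against these criteria.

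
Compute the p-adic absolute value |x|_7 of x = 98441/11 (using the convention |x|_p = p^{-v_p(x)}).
|98441/11|_7 = 1/2401

Step 1 — compute v_7(x) by factoring powers of 7 out of the numerator and denominator: v_7(98441/11) = 4. Step 2 — apply |x|_p = p^{-v_p(x)} = 7^{-4} = 1/2401.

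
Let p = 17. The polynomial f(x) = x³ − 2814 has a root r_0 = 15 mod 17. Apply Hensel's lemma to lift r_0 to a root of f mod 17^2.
r_1 = 185 (mod 289)

Hensel: r_{i+1} = r_i − f(r_i)/f′(r_i) mod 17^{i+2}, where f′(x) = 3x². Iterate:
  r_0 = 15 (mod 17)
  r_1 = 185 (mod 289)
Final: r = 185 with f(r) ≡ 0 mod 17^2.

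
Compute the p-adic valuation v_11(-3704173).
v_11(-3704173) = 5

v_11(n) is the largest exponent k such that 11^k divides n. Factor out: -3704173 = -11^5 · 23. (Sign doesn't affect v_p.) So v_11(-3704173) = 5.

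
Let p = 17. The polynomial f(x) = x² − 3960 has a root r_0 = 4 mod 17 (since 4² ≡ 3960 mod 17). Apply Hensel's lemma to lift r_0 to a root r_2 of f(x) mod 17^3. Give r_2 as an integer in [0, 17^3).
r_2 = 208 (mod 4913)

Hensel's recurrence: r_{i+1} = r_i − f(r_i)·(f′(r_i))^{-1} mod 17^{i+2}, with f′(x) = 2x. Iterate:
  r_0 = 4 (mod 17)
  r_1 = 208 (mod 289)
  r_2 = 208 (mod 4913)
Final: r_2 = 208, and one checks f(r_2) ≡ 0 mod 17^3.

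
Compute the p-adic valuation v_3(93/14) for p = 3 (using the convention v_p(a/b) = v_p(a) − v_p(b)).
v_3(93/14) = 1

Factor powers of 3 from the numerator and denominator of the reduced fraction: 93 = 3^1 · 31 and 14 = 3^0 · 14. Apply v_p(a/b) = v_p(a) − v_p(b): v_3(93/14) = 1 − 0 = 1.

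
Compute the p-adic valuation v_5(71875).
v_5(71875) = 5

v_5(n) is the largest exponent k such that 5^k divides n. Factor out: 71875 = 5^5 · 23. (Sign doesn't affect v_p.) So v_5(71875) = 5.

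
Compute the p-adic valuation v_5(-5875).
v_5(-5875) = 3

v_5(n) is the largest exponent k such that 5^k divides n. Factor out: -5875 = -5^3 · 47. (Sign doesn't affect v_p.) So v_5(-5875) = 3.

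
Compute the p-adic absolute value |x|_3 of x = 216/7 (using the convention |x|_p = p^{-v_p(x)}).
|216/7|_3 = 1/27

Step 1 — compute v_3(x) by factoring powers of 3 out of the numerator and denominator: v_3(216/7) = 3. Step 2 — apply |x|_p = p^{-v_p(x)} = 3^{-3} = 1/27.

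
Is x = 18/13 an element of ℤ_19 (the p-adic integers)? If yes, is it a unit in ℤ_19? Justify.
x ∈ ℤ_19^× (unit); v_19(x) = 0

ℤ_19 = {x ∈ ℚ_19 : v_19(x) ≥ 0} and ℤ_19^× = {x ∈ ℤ_19 : v_19(x) = 0}. Here v_19(18/13) = v_19(num) − v_19(den) = 0; compare against these criteria.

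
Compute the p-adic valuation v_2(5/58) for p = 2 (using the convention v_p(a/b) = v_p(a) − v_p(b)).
v_2(5/58) = -1

Factor powers of 2 from the numerator and denominator of the reduced fraction: 5 = 2^0 · 5 and 58 = 2^1 · 29. Apply v_p(a/b) = v_p(a) − v_p(b): v_2(5/58) = 0 − 1 = -1.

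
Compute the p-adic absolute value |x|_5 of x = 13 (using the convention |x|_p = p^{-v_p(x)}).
|13|_5 = 1

Step 1 — compute v_5(x) by factoring powers of 5 out of the numerator and denominator: v_5(13) = 0. Step 2 — apply |x|_p = p^{-v_p(x)} = 5^{0} = 1.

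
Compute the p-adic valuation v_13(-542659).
v_13(-542659) = 4

v_13(n) is the largest exponent k such that 13^k divides n. Factor out: -542659 = -13^4 · 19. (Sign doesn't affect v_p.) So v_13(-542659) = 4.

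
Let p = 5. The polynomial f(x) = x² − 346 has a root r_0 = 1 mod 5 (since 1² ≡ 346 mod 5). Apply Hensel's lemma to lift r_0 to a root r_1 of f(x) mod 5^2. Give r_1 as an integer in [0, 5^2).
r_1 = 11 (mod 25)

Hensel's recurrence: r_{i+1} = r_i − f(r_i)·(f′(r_i))^{-1} mod 5^{i+2}, with f′(x) = 2x. Iterate:
  r_0 = 1 (mod 5)
  r_1 = 11 (mod 25)
Final: r_1 = 11, and one checks f(r_1) ≡ 0 mod 5^2.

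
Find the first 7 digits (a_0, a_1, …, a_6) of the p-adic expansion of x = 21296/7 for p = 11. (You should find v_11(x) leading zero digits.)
(a_0, …, a_6) = (0, 0, 0, 7, 9, 7, 4)

v_11(21296/7) = 3, so a_0 = ... = a_2 = 0. Factor out: x = 11^3 · u with u = 16/7 a unit in ℤ_11. Expand u iteratively via a_{v+i} = u_i mod 11, u_{i+1} = (u_i − a_{v+i})/11:
  u_0 = 16/7;  a_3 = 7;  u_1 = (u_0 − 7)/11 = -3/7
  u_1 = -3/7;  a_4 = 9;  u_2 = (u_1 − 9)/11 = -6/7
  u_2 = -6/7;  a_5 = 7;  u_3 = (u_2 − 7)/11 = -5/7
  u_3 = -5/7;  a_6 = 4;  u_4 = (u_3 − 4)/11 = -3/7
Digits: (0, 0, 0, 7, 9, 7, 4).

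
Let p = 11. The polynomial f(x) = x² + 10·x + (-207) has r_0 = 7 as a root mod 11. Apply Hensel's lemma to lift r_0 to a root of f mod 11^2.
r_1 = 51 (mod 121)

Hensel: r_{i+1} = r_i − f(r_i)·(f′(r_i))^{-1} mod 11^{i+2}, f′(x) = 2x + 10. Iterate:
  r_0 = 7 (mod 11)
  r_1 = 51 (mod 121)
Final: r = 51 satisfies f(r) ≡ 0 mod 11^2.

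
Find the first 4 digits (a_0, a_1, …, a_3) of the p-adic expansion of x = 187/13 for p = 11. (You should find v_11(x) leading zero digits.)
(a_0, …, a_3) = (0, 3, 10, 5)

v_11(187/13) = 1, so a_0 = ... = a_0 = 0. Factor out: x = 11^1 · u with u = 17/13 a unit in ℤ_11. Expand u iteratively via a_{v+i} = u_i mod 11, u_{i+1} = (u_i − a_{v+i})/11:
  u_0 = 17/13;  a_1 = 3;  u_1 = (u_0 − 3)/11 = -2/13
  u_1 = -2/13;  a_2 = 10;  u_2 = (u_1 − 10)/11 = -12/13
  u_2 = -12/13;  a_3 = 5;  u_3 = (u_2 − 5)/11 = -7/13
Digits: (0, 3, 10, 5).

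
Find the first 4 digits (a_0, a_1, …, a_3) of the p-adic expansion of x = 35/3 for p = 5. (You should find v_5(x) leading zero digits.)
(a_0, …, a_3) = (0, 4, 3, 1)

v_5(35/3) = 1, so a_0 = ... = a_0 = 0. Factor out: x = 5^1 · u with u = 7/3 a unit in ℤ_5. Expand u iteratively via a_{v+i} = u_i mod 5, u_{i+1} = (u_i − a_{v+i})/5:
  u_0 = 7/3;  a_1 = 4;  u_1 = (u_0 − 4)/5 = -1/3
  u_1 = -1/3;  a_2 = 3;  u_2 = (u_1 − 3)/5 = -2/3
  u_2 = -2/3;  a_3 = 1;  u_3 = (u_2 − 1)/5 = -1/3
Digits: (0, 4, 3, 1).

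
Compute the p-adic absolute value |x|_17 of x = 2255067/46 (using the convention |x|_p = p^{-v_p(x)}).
|2255067/46|_17 = 1/83521

Step 1 — compute v_17(x) by factoring powers of 17 out of the numerator and denominator: v_17(2255067/46) = 4. Step 2 — apply |x|_p = p^{-v_p(x)} = 17^{-4} = 1/83521.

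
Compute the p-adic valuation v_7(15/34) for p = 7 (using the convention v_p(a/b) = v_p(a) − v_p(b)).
v_7(15/34) = 0

Factor powers of 7 from the numerator and denominator of the reduced fraction: 15 = 7^0 · 15 and 34 = 7^0 · 34. Apply v_p(a/b) = v_p(a) − v_p(b): v_7(15/34) = 0 − 0 = 0.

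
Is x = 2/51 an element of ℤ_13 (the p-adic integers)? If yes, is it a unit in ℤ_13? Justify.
x ∈ ℤ_13^× (unit); v_13(x) = 0

ℤ_13 = {x ∈ ℚ_13 : v_13(x) ≥ 0} and ℤ_13^× = {x ∈ ℤ_13 : v_13(x) = 0}. Here v_13(2/51) = v_13(num) − v_13(den) = 0; compare against these criteria.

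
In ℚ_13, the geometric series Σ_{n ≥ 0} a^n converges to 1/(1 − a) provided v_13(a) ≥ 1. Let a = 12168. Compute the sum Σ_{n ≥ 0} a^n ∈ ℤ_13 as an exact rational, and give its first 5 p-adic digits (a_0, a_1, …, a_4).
Σ a^n = 1/(1 − a) = -1/12167;  first 5 digits = (1, 0, 7, 5, 10)

v_13(a) = 2 ≥ 1, so the series converges in ℤ_13 to 1/(1 − a) = 1/(1 − 12168) = -1/12167. Expand this rational in ℤ_13: compute digits iteratively via d_i = x_i mod 13, x_{i+1} = (x_i − d_i)/13. The first 5 digits are (1, 0, 7, 5, 10).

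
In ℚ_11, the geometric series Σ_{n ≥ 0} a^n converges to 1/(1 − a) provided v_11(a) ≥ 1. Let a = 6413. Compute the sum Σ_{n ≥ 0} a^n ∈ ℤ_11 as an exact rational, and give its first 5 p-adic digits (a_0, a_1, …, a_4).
Σ a^n = 1/(1 − a) = -1/6412;  first 5 digits = (1, 0, 9, 4, 4)

v_11(a) = 2 ≥ 1, so the series converges in ℤ_11 to 1/(1 − a) = 1/(1 − 6413) = -1/6412. Expand this rational in ℤ_11: compute digits iteratively via d_i = x_i mod 11, x_{i+1} = (x_i − d_i)/11. The first 5 digits are (1, 0, 9, 4, 4).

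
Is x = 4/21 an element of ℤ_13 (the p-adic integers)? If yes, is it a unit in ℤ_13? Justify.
x ∈ ℤ_13^× (unit); v_13(x) = 0

ℤ_13 = {x ∈ ℚ_13 : v_13(x) ≥ 0} and ℤ_13^× = {x ∈ ℤ_13 : v_13(x) = 0}. Here v_13(4/21) = v_13(num) − v_13(den) = 0; compare against these criteria.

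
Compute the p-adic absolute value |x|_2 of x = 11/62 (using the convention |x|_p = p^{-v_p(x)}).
|11/62|_2 = 2

Step 1 — compute v_2(x) by factoring powers of 2 out of the numerator and denominator: v_2(11/62) = -1. Step 2 — apply |x|_p = p^{-v_p(x)} = 2^{1} = 2.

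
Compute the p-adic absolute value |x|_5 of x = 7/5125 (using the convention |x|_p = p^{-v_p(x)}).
|7/5125|_5 = 125

Step 1 — compute v_5(x) by factoring powers of 5 out of the numerator and denominator: v_5(7/5125) = -3. Step 2 — apply |x|_p = p^{-v_p(x)} = 5^{3} = 125.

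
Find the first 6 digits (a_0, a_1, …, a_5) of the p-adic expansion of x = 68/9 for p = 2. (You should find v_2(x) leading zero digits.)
(a_0, …, a_5) = (0, 0, 1, 0, 0, 1)

v_2(68/9) = 2, so a_0 = ... = a_1 = 0. Factor out: x = 2^2 · u with u = 17/9 a unit in ℤ_2. Expand u iteratively via a_{v+i} = u_i mod 2, u_{i+1} = (u_i − a_{v+i})/2:
  u_0 = 17/9;  a_2 = 1;  u_1 = (u_0 − 1)/2 = 4/9
  u_1 = 4/9;  a_3 = 0;  u_2 = (u_1 − 0)/2 = 2/9
  u_2 = 2/9;  a_4 = 0;  u_3 = (u_2 − 0)/2 = 1/9
  u_3 = 1/9;  a_5 = 1;  u_4 = (u_3 − 1)/2 = -4/9
Digits: (0, 0, 1, 0, 0, 1).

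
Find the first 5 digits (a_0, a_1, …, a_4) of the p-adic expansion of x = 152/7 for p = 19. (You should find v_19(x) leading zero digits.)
(a_0, …, a_4) = (0, 12, 13, 2, 8)

v_19(152/7) = 1, so a_0 = ... = a_0 = 0. Factor out: x = 19^1 · u with u = 8/7 a unit in ℤ_19. Expand u iteratively via a_{v+i} = u_i mod 19, u_{i+1} = (u_i − a_{v+i})/19:
  u_0 = 8/7;  a_1 = 12;  u_1 = (u_0 − 12)/19 = -4/7
  u_1 = -4/7;  a_2 = 13;  u_2 = (u_1 − 13)/19 = -5/7
  u_2 = -5/7;  a_3 = 2;  u_3 = (u_2 − 2)/19 = -1/7
  u_3 = -1/7;  a_4 = 8;  u_4 = (u_3 − 8)/19 = -3/7
Digits: (0, 12, 13, 2, 8).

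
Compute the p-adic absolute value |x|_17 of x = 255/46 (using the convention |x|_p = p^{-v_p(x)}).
|255/46|_17 = 1/17

Step 1 — compute v_17(x) by factoring powers of 17 out of the numerator and denominator: v_17(255/46) = 1. Step 2 — apply |x|_p = p^{-v_p(x)} = 17^{-1} = 1/17.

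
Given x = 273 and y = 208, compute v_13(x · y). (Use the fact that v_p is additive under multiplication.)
v_13(56784) = 2

v_p(x) = 1 (factor: 273 = 13^1 · 21); v_p(y) = 1 (factor: 208 = 13^1 · 16). Additivity: v_p(xy) = v_p(x) + v_p(y) = 1 + 1 = 2. (Direct check: xy = 56784 = 13^2 · (336).)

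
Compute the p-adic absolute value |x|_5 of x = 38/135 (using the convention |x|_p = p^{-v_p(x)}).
|38/135|_5 = 5

Step 1 — compute v_5(x) by factoring powers of 5 out of the numerator and denominator: v_5(38/135) = -1. Step 2 — apply |x|_p = p^{-v_p(x)} = 5^{1} = 5.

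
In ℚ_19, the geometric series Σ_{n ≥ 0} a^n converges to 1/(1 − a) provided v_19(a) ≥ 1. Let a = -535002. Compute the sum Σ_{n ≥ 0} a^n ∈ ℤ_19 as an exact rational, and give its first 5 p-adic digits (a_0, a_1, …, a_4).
Σ a^n = 1/(1 − a) = 1/535003;  first 5 digits = (1, 0, 0, 17, 14)

v_19(a) = 3 ≥ 1, so the series converges in ℤ_19 to 1/(1 − a) = 1/(1 − (-535002)) = 1/535003. Expand this rational in ℤ_19: compute digits iteratively via d_i = x_i mod 19, x_{i+1} = (x_i − d_i)/19. The first 5 digits are (1, 0, 0, 17, 14).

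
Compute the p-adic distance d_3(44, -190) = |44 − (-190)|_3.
d_3(44, -190) = 1/9

Step 1 — x − y = 44 − (-190) = 234. Step 2 — v_3(234) = 2 (factor: 234 = (3^2 · 26); the sign does not affect v_p). Step 3 — |x − y|_3 = 3^{-2} = 1/9.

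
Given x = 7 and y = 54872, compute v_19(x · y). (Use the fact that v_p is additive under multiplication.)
v_19(384104) = 3

v_p(x) = 0 (factor: 7 = 19^0 · 7); v_p(y) = 3 (factor: 54872 = 19^3 · 8). Additivity: v_p(xy) = v_p(x) + v_p(y) = 0 + 3 = 3. (Direct check: xy = 384104 = 19^3 · (56).)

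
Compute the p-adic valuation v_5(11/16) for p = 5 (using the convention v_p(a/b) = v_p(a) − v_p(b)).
v_5(11/16) = 0

Factor powers of 5 from the numerator and denominator of the reduced fraction: 11 = 5^0 · 11 and 16 = 5^0 · 16. Apply v_p(a/b) = v_p(a) − v_p(b): v_5(11/16) = 0 − 0 = 0.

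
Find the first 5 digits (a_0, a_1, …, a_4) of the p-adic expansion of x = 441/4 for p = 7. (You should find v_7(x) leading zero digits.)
(a_0, …, a_4) = (0, 0, 4, 5, 1)

v_7(441/4) = 2, so a_0 = ... = a_1 = 0. Factor out: x = 7^2 · u with u = 9/4 a unit in ℤ_7. Expand u iteratively via a_{v+i} = u_i mod 7, u_{i+1} = (u_i − a_{v+i})/7:
  u_0 = 9/4;  a_2 = 4;  u_1 = (u_0 − 4)/7 = -1/4
  u_1 = -1/4;  a_3 = 5;  u_2 = (u_1 − 5)/7 = -3/4
  u_2 = -3/4;  a_4 = 1;  u_3 = (u_2 − 1)/7 = -1/4
Digits: (0, 0, 4, 5, 1).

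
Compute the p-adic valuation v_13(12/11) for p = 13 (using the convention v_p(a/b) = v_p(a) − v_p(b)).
v_13(12/11) = 0

Factor powers of 13 from the numerator and denominator of the reduced fraction: 12 = 13^0 · 12 and 11 = 13^0 · 11. Apply v_p(a/b) = v_p(a) − v_p(b): v_13(12/11) = 0 − 0 = 0.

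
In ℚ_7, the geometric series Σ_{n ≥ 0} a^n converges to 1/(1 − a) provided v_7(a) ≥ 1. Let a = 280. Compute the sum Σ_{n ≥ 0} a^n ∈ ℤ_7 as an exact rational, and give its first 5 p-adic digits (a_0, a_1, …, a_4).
Σ a^n = 1/(1 − a) = -1/279;  first 5 digits = (1, 5, 2, 4, 0)

v_7(a) = 1 ≥ 1, so the series converges in ℤ_7 to 1/(1 − a) = 1/(1 − 280) = -1/279. Expand this rational in ℤ_7: compute digits iteratively via d_i = x_i mod 7, x_{i+1} = (x_i − d_i)/7. The first 5 digits are (1, 5, 2, 4, 0).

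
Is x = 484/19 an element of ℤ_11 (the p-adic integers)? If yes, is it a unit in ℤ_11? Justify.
x ∈ ℤ_11 but not a unit; v_11(x) = 2 > 0

ℤ_11 = {x ∈ ℚ_11 : v_11(x) ≥ 0} and ℤ_11^× = {x ∈ ℤ_11 : v_11(x) = 0}. Here v_11(484/19) = v_11(num) − v_11(den) = 2; compare against these criteria.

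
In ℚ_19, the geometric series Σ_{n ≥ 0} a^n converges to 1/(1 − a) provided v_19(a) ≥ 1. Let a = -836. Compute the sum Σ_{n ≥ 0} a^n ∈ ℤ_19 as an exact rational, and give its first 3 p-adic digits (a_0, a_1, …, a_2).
Σ a^n = 1/(1 − a) = 1/837;  first 3 digits = (1, 13, 14)

v_19(a) = 1 ≥ 1, so the series converges in ℤ_19 to 1/(1 − a) = 1/(1 − (-836)) = 1/837. Expand this rational in ℤ_19: compute digits iteratively via d_i = x_i mod 19, x_{i+1} = (x_i − d_i)/19. The first 3 digits are (1, 13, 14).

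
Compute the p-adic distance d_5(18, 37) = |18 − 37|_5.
d_5(18, 37) = 1

Step 1 — x − y = 18 − 37 = -19. Step 2 — v_5(-19) = 0 (factor: -19 = −(5^0 · 19); the sign does not affect v_p). Step 3 — |x − y|_5 = 5^{0} = 1.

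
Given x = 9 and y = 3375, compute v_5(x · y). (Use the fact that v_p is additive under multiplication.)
v_5(30375) = 3

v_p(x) = 0 (factor: 9 = 5^0 · 9); v_p(y) = 3 (factor: 3375 = 5^3 · 27). Additivity: v_p(xy) = v_p(x) + v_p(y) = 0 + 3 = 3. (Direct check: xy = 30375 = 5^3 · (243).)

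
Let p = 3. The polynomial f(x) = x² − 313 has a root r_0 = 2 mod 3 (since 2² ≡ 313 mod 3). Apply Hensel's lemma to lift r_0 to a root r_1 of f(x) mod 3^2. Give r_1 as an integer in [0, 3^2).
r_1 = 5 (mod 9)

Hensel's recurrence: r_{i+1} = r_i − f(r_i)·(f′(r_i))^{-1} mod 3^{i+2}, with f′(x) = 2x. Iterate:
  r_0 = 2 (mod 3)
  r_1 = 5 (mod 9)
Final: r_1 = 5, and one checks f(r_1) ≡ 0 mod 3^2.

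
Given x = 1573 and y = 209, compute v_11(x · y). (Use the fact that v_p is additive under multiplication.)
v_11(328757) = 3

v_p(x) = 2 (factor: 1573 = 11^2 · 13); v_p(y) = 1 (factor: 209 = 11^1 · 19). Additivity: v_p(xy) = v_p(x) + v_p(y) = 2 + 1 = 3. (Direct check: xy = 328757 = 11^3 · (247).)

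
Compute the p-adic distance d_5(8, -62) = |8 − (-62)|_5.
d_5(8, -62) = 1/5

Step 1 — x − y = 8 − (-62) = 70. Step 2 — v_5(70) = 1 (factor: 70 = (5^1 · 14); the sign does not affect v_p). Step 3 — |x − y|_5 = 5^{-1} = 1/5.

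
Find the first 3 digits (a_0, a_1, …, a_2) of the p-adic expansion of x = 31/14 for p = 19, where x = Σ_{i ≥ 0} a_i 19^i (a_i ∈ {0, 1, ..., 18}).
(a_0, …, a_2) = (9, 1, 4)

v_19(31/14) = 0 (numerator and denominator both coprime to 19), so x ∈ ℤ_19^×. Compute digits iteratively via a_i = x_i mod 19, x_{i+1} = (x_i − a_i)/19, with x_0 = x:
  x_0 = 31/14;  a_0 = 9;  x_1 = (x_0 − 9)/19 = -5/14
  x_1 = -5/14;  a_1 = 1;  x_2 = (x_1 − 1)/19 = -1/14
  x_2 = -1/14;  a_2 = 4;  x_3 = (x_2 − 4)/19 = -3/14
Digits: (9, 1, 4).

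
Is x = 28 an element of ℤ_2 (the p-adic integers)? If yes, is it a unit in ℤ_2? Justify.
x ∈ ℤ_2 but not a unit; v_2(x) = 2 > 0

ℤ_2 = {x ∈ ℚ_2 : v_2(x) ≥ 0} and ℤ_2^× = {x ∈ ℤ_2 : v_2(x) = 0}. Here v_2(28) = v_2(num) − v_2(den) = 2; compare against these criteria.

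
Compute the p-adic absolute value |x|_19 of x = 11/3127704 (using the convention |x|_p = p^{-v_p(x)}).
|11/3127704|_19 = 130321

Step 1 — compute v_19(x) by factoring powers of 19 out of the numerator and denominator: v_19(11/3127704) = -4. Step 2 — apply |x|_p = p^{-v_p(x)} = 19^{4} = 130321.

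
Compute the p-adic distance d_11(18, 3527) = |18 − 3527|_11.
d_11(18, 3527) = 1/121

Step 1 — x − y = 18 − 3527 = -3509. Step 2 — v_11(-3509) = 2 (factor: -3509 = −(11^2 · 29); the sign does not affect v_p). Step 3 — |x − y|_11 = 11^{-2} = 1/121.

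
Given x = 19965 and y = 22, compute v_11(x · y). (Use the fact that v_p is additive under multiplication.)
v_11(439230) = 4

v_p(x) = 3 (factor: 19965 = 11^3 · 15); v_p(y) = 1 (factor: 22 = 11^1 · 2). Additivity: v_p(xy) = v_p(x) + v_p(y) = 3 + 1 = 4. (Direct check: xy = 439230 = 11^4 · (30).)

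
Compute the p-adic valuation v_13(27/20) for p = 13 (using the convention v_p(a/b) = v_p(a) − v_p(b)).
v_13(27/20) = 0

Factor powers of 13 from the numerator and denominator of the reduced fraction: 27 = 13^0 · 27 and 20 = 13^0 · 20. Apply v_p(a/b) = v_p(a) − v_p(b): v_13(27/20) = 0 − 0 = 0.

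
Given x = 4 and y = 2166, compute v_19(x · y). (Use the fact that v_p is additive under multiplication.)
v_19(8664) = 2

v_p(x) = 0 (factor: 4 = 19^0 · 4); v_p(y) = 2 (factor: 2166 = 19^2 · 6). Additivity: v_p(xy) = v_p(x) + v_p(y) = 0 + 2 = 2. (Direct check: xy = 8664 = 19^2 · (24).)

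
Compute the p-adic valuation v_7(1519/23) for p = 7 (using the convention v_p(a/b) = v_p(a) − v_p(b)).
v_7(1519/23) = 2

Factor powers of 7 from the numerator and denominator of the reduced fraction: 1519 = 7^2 · 31 and 23 = 7^0 · 23. Apply v_p(a/b) = v_p(a) − v_p(b): v_7(1519/23) = 2 − 0 = 2.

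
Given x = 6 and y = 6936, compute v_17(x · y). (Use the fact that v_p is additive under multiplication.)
v_17(41616) = 2

v_p(x) = 0 (factor: 6 = 17^0 · 6); v_p(y) = 2 (factor: 6936 = 17^2 · 24). Additivity: v_p(xy) = v_p(x) + v_p(y) = 0 + 2 = 2. (Direct check: xy = 41616 = 17^2 · (144).)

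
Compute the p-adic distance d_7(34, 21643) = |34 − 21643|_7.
d_7(34, 21643) = 1/2401

Step 1 — x − y = 34 − 21643 = -21609. Step 2 — v_7(-21609) = 4 (factor: -21609 = −(7^4 · 9); the sign does not affect v_p). Step 3 — |x − y|_7 = 7^{-4} = 1/2401.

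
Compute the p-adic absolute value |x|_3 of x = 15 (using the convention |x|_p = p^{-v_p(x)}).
|15|_3 = 1/3

Step 1 — compute v_3(x) by factoring powers of 3 out of the numerator and denominator: v_3(15) = 1. Step 2 — apply |x|_p = p^{-v_p(x)} = 3^{-1} = 1/3.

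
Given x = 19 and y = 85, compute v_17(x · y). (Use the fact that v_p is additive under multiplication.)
v_17(1615) = 1

v_p(x) = 0 (factor: 19 = 17^0 · 19); v_p(y) = 1 (factor: 85 = 17^1 · 5). Additivity: v_p(xy) = v_p(x) + v_p(y) = 0 + 1 = 1. (Direct check: xy = 1615 = 17^1 · (95).)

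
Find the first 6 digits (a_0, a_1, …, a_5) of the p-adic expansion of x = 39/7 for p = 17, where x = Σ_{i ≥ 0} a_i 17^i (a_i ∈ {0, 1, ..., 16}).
(a_0, …, a_5) = (8, 12, 9, 14, 4, 7)

v_17(39/7) = 0 (numerator and denominator both coprime to 17), so x ∈ ℤ_17^×. Compute digits iteratively via a_i = x_i mod 17, x_{i+1} = (x_i − a_i)/17, with x_0 = x:
  x_0 = 39/7;  a_0 = 8;  x_1 = (x_0 − 8)/17 = -1/7
  x_1 = -1/7;  a_1 = 12;  x_2 = (x_1 − 12)/17 = -5/7
  x_2 = -5/7;  a_2 = 9;  x_3 = (x_2 − 9)/17 = -4/7
  x_3 = -4/7;  a_3 = 14;  x_4 = (x_3 − 14)/17 = -6/7
  x_4 = -6/7;  a_4 = 4;  x_5 = (x_4 − 4)/17 = -2/7
  x_5 = -2/7;  a_5 = 7;  x_6 = (x_5 − 7)/17 = -3/7
Digits: (8, 12, 9, 14, 4, 7).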